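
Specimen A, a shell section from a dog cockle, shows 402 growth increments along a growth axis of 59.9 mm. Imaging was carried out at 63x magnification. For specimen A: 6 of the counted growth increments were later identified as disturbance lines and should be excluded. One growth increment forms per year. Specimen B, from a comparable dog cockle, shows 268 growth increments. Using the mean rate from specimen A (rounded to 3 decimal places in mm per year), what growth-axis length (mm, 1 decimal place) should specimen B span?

40.5 mm

Specimen A: after corrections the count is 402 − 6 = 396 growth increments.
A: Mean rate = 59.9 mm / 396 years ≈ 0.151 mm/year.
B's length ≈ 0.151 × 268 = 40.5 mm.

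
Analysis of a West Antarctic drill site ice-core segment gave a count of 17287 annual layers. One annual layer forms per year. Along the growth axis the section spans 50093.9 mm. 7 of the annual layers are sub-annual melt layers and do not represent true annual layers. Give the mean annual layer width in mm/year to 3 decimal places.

Adjusted count: 17287 − 7 = 17280 annual layers.
Mean rate = 50093.9 mm / 17280 years ≈ 2.899 mm/year.

2.899 mm/year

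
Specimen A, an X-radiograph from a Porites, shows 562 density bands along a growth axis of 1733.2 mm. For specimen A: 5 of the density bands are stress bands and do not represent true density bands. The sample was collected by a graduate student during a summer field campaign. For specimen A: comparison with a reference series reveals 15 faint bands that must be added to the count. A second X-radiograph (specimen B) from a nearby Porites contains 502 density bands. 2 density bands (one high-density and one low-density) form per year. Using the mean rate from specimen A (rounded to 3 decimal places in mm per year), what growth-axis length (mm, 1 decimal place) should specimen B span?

Specimen A: correcting the raw count gives 562 − 5 + 15 = 572 true density bands.
Specimen A: dividing by 2 density bands per year: 572 / 2 = 286 years.
A: Mean rate = 1733.2 mm / 286 years ≈ 6.060 mm/year.
Specimen B: 502 density bands at 2 per year is 502 / 2 = 251 years. B's length ≈ 6.060 × 251 = 1521.1 mm.

1521.1 mm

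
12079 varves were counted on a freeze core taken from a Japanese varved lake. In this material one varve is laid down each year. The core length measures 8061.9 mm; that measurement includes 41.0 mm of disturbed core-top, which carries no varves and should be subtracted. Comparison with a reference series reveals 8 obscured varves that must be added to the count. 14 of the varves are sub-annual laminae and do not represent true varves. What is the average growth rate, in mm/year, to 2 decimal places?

After corrections the count is 12079 − 14 + 8 = 12073 varves.
Removing the 41.0 mm offcut leaves 8061.9 − 41.0 = 8020.9 mm.
Extension rate ≈ 8020.9 / 12073 = 0.66 mm/year.

0.66 mm/year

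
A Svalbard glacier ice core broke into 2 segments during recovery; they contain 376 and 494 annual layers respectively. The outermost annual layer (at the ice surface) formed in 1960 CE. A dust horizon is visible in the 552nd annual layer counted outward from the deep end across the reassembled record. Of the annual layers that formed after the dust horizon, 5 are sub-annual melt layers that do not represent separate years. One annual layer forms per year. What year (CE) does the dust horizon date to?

1647 CE

Total annual layers = 376 + 494 = 870.
The dust horizon sits at annual layer 552 from the deep end, so 870 − 552 = 318 annual layers formed after it.
318 − 5 false = 313 true annual layers after the dust horizon.
1960 − 313 = 1647 CE.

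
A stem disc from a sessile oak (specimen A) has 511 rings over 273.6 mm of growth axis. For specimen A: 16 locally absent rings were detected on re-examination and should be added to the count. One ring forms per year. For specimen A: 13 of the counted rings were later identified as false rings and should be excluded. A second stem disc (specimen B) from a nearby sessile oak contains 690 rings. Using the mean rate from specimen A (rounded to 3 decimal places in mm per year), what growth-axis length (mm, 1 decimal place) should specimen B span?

Specimen A: adjusted count: 511 − 13 + 16 = 514 rings.
A: Extension rate ≈ 273.6 / 514 = 0.532 mm per year.
B's length ≈ 0.532 × 690 = 367.1 mm.

367.1 mm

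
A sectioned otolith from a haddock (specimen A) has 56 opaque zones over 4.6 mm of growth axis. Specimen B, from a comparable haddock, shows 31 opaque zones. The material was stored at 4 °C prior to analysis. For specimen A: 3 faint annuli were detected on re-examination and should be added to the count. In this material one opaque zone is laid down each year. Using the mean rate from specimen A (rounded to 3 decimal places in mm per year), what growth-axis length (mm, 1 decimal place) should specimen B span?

2.4 mm

Specimen A: correcting the raw count gives 56 + 3 = 59 true opaque zones.
A: Mean rate = 4.6 mm / 59 years ≈ 0.078 mm/year.
B's length ≈ 0.078 × 31 = 2.4 mm.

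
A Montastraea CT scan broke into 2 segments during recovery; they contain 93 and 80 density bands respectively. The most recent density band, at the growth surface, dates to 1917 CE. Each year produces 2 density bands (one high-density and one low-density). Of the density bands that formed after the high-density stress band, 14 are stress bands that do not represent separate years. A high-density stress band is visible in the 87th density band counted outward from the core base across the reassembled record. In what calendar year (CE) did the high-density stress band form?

Total density bands = 93 + 80 = 173.
173 − 87 = 86 density bands lie beyond the high-density stress band toward the growth surface.
Removing the 14 false density bands leaves 86 − 14 = 72 true density bands beyond the high-density stress band.
With 2 density bands per year, 72 / 2 = 36 years.
The density band at the growth surface is 1917 CE, so the high-density stress band dates to 1917 − 36 = 1881 CE.

1881 CE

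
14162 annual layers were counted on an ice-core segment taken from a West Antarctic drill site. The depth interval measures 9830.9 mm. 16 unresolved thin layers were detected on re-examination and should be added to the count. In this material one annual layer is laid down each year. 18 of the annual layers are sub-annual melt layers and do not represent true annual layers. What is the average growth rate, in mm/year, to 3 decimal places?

0.694 mm/year

True annual layer count = 14162 − 18 + 16 = 14160.
Mean rate = 9830.9 mm / 14160 years ≈ 0.694 mm/year.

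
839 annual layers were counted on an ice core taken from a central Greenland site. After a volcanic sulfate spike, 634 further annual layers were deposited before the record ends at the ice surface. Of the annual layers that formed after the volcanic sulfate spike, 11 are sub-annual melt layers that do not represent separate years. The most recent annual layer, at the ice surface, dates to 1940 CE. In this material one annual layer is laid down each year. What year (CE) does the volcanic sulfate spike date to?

634 annual layers post-date the volcanic sulfate spike.
Excluding 11 false annual layers: 634 − 11 = 623.
Counting back 623 years from 1940 CE places the volcanic sulfate spike in 1940 − 623 = 1317 CE.

1317 CE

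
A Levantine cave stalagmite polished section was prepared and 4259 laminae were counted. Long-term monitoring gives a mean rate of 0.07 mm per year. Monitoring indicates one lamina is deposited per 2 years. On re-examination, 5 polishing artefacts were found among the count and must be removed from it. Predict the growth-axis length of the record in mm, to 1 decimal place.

595.6 mm

True lamina count = 4259 − 5 = 4254.
At 2 years per lamina, 4254 × 2 = 8508 years.
Length ≈ 0.07 × 8508 = 595.6 mm.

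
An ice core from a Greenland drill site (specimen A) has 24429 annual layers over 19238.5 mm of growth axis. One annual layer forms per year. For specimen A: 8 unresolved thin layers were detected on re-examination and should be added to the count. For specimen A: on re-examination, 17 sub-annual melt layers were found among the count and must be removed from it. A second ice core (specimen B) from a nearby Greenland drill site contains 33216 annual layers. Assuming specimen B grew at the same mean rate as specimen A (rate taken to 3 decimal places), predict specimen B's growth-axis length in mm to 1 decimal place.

Specimen A: correcting the raw count gives 24429 − 17 + 8 = 24420 true annual layers.
A: Extension rate ≈ 19238.5 / 24420 = 0.788 mm/yr.
Length of B = 0.788 × 33216 = 26174.2 mm.

26174.2 mm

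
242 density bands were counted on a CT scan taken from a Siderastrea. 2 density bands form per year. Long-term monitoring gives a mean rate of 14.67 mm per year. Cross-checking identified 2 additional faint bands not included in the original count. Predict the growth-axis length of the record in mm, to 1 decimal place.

True density band count = 242 + 2 = 244.
Dividing by 2 density bands per year: 244 / 2 = 122 years.
Length ≈ 14.67 × 122 = 1789.7 mm.

1789.7 mm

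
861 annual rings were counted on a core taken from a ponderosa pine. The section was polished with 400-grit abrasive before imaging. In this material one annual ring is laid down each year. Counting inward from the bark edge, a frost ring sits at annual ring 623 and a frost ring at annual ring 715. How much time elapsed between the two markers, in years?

92 years

The two markers are separated by 715 − 623 = 92 annual rings.
One annual ring per year makes the interval 92 years.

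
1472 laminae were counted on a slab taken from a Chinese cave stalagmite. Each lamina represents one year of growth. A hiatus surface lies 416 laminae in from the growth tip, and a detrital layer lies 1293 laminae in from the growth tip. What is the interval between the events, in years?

877 yr

1293 − 416 = 877 laminae lie between the two events.
That is 877 years at one lamina per year.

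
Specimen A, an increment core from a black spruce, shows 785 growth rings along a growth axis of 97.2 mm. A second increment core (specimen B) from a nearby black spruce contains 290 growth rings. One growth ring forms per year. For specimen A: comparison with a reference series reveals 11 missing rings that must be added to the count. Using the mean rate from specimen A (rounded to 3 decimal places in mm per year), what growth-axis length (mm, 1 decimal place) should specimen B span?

35.4 mm

Specimen A: adjusted count: 785 + 11 = 796 growth rings.
A: 97.2 mm over 796 years gives 97.2 / 796 ≈ 0.122 mm per year.
Length of B = 0.122 × 290 = 35.4 mm.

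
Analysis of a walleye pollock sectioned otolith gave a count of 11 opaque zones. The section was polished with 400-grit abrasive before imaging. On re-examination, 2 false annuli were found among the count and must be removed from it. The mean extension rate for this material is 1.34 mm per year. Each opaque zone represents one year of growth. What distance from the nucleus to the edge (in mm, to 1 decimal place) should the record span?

Adjusted count: 11 − 2 = 9 opaque zones.
Predicted length = 1.34 mm/year × 9 years = 12.1 mm.

12.1 mm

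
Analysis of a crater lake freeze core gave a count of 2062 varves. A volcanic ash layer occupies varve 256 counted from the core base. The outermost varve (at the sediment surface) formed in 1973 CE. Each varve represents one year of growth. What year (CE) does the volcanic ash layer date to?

Between varve 256 and the sediment surface there are 2062 − 256 = 1806 varves.
Counting back 1806 years from 1973 CE places the volcanic ash layer in 1973 − 1806 = 167 CE.

167 CE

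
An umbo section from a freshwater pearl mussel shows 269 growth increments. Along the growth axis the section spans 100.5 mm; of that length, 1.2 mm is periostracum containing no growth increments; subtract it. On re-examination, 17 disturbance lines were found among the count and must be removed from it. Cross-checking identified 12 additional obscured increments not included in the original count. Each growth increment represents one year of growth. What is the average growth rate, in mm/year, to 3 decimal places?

Correcting the raw count gives 269 − 17 + 12 = 264 true growth increments.
The growth record spans 100.5 − 1.2 = 99.3 mm.
Mean rate = 99.3 mm / 264 years ≈ 0.376 mm/year.

0.376 mm/year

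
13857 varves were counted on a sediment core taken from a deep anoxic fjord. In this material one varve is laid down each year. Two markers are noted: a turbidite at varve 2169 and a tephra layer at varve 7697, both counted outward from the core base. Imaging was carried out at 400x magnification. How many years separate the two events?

5528 years

Separation: 7697 − 2169 = 5528 varves.
One varve per year makes the interval 5528 years.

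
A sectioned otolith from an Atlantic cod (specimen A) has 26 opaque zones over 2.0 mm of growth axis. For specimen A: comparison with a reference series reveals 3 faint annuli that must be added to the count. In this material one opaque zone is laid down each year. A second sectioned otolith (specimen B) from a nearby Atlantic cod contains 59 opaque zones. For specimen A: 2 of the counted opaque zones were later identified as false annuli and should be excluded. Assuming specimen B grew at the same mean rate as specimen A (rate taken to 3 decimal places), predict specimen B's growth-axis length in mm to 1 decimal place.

Specimen A: after corrections the count is 26 − 2 + 3 = 27 opaque zones.
A: Extension rate ≈ 2.0 / 27 = 0.074 mm per year.
For B, 0.074 mm/year × 59 years = 4.4 mm.

4.4 mm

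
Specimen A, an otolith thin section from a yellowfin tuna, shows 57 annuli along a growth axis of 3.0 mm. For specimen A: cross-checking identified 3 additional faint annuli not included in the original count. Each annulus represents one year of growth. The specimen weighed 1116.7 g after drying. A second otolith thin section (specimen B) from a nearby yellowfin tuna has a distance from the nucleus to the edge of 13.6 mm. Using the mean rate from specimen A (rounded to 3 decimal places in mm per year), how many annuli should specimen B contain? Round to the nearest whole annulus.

272 annuli

Specimen A: correcting the raw count gives 57 + 3 = 60 true annuli.
A: 3.0 mm over 60 years gives 3.0 / 60 ≈ 0.050 mm per year.
Specimen B: 13.6 mm / 0.050 mm per year = 272.00 years ≈ 272 annuli.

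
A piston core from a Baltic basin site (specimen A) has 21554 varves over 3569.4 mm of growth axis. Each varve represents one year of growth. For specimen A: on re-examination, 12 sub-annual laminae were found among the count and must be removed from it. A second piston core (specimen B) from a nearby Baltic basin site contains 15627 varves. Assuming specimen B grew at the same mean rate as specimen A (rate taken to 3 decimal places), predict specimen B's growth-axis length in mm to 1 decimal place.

2594.1 mm

Specimen A: adjusted count: 21554 − 12 = 21542 varves.
A: Mean rate = 3569.4 mm / 21542 years ≈ 0.166 mm/year.
For B, 0.166 mm/year × 15627 years = 2594.1 mm.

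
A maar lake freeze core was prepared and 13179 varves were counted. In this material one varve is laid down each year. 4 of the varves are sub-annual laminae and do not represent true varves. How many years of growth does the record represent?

Correcting the raw count gives 13179 − 4 = 13175 true varves.
One varve per year makes the duration 13175 years.

13175 years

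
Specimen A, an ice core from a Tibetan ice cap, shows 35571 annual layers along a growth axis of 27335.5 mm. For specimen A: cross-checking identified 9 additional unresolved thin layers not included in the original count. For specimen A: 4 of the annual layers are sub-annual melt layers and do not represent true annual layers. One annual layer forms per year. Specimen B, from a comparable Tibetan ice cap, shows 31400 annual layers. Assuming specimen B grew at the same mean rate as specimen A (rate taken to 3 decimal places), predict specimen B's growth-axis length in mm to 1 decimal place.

24115.2 mm

Specimen A: after corrections the count is 35571 − 4 + 9 = 35576 annual layers.
A: 27335.5 mm over 35576 years gives 27335.5 / 35576 ≈ 0.768 mm/year.
B's length ≈ 0.768 × 31400 = 24115.2 mm.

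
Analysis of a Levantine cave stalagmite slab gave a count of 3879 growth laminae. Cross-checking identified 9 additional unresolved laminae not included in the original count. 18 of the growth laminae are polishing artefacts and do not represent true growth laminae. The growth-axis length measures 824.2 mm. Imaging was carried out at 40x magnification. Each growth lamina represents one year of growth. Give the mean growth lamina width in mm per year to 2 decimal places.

After corrections the count is 3879 − 18 + 9 = 3870 growth laminae.
Mean rate = 824.2 mm / 3870 years ≈ 0.21 mm per year.

0.21 mm per year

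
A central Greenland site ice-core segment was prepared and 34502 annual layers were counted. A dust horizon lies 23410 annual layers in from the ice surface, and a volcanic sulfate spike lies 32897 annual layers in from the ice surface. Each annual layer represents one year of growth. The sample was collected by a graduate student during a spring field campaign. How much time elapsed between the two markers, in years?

32897 − 23410 = 9487 annual layers lie between the two events.
One annual layer per year makes the interval 9487 years.

9487 years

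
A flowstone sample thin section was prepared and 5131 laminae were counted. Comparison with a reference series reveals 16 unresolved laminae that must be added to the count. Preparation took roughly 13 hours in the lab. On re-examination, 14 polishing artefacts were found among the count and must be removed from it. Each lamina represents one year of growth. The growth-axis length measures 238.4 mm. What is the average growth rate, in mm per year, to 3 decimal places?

After corrections the count is 5131 − 14 + 16 = 5133 laminae.
238.4 mm over 5133 years gives 238.4 / 5133 ≈ 0.046 mm per year.

0.046 mm per year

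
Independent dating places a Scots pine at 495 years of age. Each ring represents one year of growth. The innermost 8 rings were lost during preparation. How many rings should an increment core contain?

487 rings

At one ring per year, 495 years correspond to 495 rings.
Less the 8 uncaptured rings: 495 − 8 = 487.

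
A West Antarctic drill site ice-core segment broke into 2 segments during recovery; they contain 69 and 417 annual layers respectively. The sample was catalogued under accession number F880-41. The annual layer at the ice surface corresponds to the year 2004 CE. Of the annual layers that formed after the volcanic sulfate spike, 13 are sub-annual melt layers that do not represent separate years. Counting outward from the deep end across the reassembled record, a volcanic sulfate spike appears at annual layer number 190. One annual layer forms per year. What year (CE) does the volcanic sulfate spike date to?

1721 CE

Total annual layers = 69 + 417 = 486.
The volcanic sulfate spike sits at annual layer 190 from the deep end, so 486 − 190 = 296 annual layers formed after it.
Removing the 13 false annual layers leaves 296 − 13 = 283 true annual layers beyond the volcanic sulfate spike.
The annual layer at the ice surface is 2004 CE, so the volcanic sulfate spike dates to 2004 − 283 = 1721 CE.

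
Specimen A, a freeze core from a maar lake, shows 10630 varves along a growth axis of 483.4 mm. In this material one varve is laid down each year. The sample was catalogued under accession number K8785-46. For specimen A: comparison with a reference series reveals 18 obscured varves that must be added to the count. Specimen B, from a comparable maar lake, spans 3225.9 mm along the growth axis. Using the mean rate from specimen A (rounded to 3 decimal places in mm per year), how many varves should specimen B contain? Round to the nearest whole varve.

Specimen A: correcting the raw count gives 10630 + 18 = 10648 true varves.
A: 483.4 mm over 10648 years gives 483.4 / 10648 ≈ 0.045 mm/year.
For B, 3225.9 / 0.045 = 71686.67 years ≈ 71687 varves.

71687 varves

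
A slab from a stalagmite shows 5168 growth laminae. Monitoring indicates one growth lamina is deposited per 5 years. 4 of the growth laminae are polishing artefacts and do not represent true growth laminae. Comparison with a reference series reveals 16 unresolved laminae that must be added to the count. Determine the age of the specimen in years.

25900 yr

Correcting the raw count gives 5168 − 4 + 16 = 5180 true growth laminae.
At 5 years per growth lamina, 5180 × 5 = 25900 years.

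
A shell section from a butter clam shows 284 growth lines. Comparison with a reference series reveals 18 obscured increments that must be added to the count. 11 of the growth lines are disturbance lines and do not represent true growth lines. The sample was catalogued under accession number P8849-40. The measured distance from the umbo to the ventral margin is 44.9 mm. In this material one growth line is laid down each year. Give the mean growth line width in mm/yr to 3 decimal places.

Correcting the raw count gives 284 − 11 + 18 = 291 true growth lines.
Extension rate ≈ 44.9 / 291 = 0.154 mm/yr.

0.154 mm/yr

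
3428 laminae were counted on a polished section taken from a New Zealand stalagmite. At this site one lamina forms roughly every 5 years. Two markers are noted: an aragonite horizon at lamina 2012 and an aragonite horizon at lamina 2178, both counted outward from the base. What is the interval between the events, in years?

Separation: 2178 − 2012 = 166 laminae.
Multiplying by 5 years per lamina: 166 × 5 = 830 years.

830 yr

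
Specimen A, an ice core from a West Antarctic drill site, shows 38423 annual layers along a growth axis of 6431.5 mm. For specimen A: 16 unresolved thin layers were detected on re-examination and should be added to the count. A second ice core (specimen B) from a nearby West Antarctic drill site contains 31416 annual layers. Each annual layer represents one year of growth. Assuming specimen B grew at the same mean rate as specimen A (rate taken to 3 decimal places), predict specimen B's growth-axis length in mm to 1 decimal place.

Specimen A: adjusted count: 38423 + 16 = 38439 annual layers.
A: 6431.5 mm over 38439 years gives 6431.5 / 38439 ≈ 0.167 mm/year.
For B, 0.167 mm/year × 31416 years = 5246.5 mm.

5246.5 mm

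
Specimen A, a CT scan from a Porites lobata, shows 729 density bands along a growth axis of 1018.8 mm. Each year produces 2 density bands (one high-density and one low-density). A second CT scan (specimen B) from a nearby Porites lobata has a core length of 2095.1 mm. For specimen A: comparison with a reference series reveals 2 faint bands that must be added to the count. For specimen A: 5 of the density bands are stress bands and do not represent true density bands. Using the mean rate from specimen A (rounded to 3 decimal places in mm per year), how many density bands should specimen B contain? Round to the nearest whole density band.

Specimen A: adjusted count: 729 − 5 + 2 = 726 density bands.
Specimen A: with 2 density bands per year, 726 / 2 = 363 years.
A: Extension rate ≈ 1018.8 / 363 = 2.807 mm/yr.
Specimen B: 2095.1 mm / 2.807 mm per year = 746.38 years; at 2 density bands per year that is 746.38 × 2 ≈ 1493 density bands.

1493 density bands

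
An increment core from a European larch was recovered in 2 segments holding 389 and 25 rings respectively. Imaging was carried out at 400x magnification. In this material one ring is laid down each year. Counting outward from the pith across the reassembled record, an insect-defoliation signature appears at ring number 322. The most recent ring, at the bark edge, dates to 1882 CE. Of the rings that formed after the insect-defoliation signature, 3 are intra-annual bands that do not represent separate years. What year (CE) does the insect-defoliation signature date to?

1793 CE

Total rings = 389 + 25 = 414.
The insect-defoliation signature sits at ring 322 from the pith, so 414 − 322 = 92 rings formed after it.
92 − 3 false = 89 true rings after the insect-defoliation signature.
The ring at the bark edge is 1882 CE, so the insect-defoliation signature dates to 1882 − 89 = 1793 CE.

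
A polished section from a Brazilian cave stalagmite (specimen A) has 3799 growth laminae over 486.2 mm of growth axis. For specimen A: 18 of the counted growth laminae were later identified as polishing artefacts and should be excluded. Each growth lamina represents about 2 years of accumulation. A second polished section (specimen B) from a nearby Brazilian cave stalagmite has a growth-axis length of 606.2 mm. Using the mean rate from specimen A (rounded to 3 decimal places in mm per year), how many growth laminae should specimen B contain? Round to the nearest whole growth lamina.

Specimen A: adjusted count: 3799 − 18 = 3781 growth laminae.
Specimen A: at 2 years per growth lamina, 3781 × 2 = 7562 years.
A: Extension rate ≈ 486.2 / 7562 = 0.064 mm/yr.
B spans 606.2 / 0.064 = 9471.88 years; at 2 years per growth lamina that is 9471.88 / 2 ≈ 4736 growth laminae.

4736 growth laminae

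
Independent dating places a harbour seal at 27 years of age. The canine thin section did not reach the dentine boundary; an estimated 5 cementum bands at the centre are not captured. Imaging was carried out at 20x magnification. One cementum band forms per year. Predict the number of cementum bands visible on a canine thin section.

Expected cementum bands over 27 years: 27.
Less the 5 uncaptured cementum bands: 27 − 5 = 22.

22 cementum bands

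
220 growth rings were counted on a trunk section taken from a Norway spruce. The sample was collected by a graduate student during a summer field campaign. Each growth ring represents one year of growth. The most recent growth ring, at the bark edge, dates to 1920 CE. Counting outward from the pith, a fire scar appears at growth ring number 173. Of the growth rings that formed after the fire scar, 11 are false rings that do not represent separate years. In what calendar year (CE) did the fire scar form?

1884 CE

The fire scar sits at growth ring 173 from the pith, so 220 − 173 = 47 growth rings formed after it.
47 − 11 false = 36 true growth rings after the fire scar.
The growth ring at the bark edge is 1920 CE, so the fire scar dates to 1920 − 36 = 1884 CE.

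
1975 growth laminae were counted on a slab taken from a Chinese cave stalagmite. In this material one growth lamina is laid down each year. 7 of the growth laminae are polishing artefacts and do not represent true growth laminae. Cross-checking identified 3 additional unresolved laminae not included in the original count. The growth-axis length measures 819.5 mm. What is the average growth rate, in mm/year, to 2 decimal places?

0.42 mm/year

After corrections the count is 1975 − 7 + 3 = 1971 growth laminae.
Mean rate = 819.5 mm / 1971 years ≈ 0.42 mm/year.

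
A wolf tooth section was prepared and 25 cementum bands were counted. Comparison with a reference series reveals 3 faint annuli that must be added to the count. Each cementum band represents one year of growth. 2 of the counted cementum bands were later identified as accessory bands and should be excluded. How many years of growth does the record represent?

Correcting the raw count gives 25 − 2 + 3 = 26 true cementum bands.
With a one-to-one cementum band periodicity this is 26 years.

26 yr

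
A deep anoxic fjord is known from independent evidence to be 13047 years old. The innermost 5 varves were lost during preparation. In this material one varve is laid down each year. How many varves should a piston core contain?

Expected varves over 13047 years: 13047.
Subtracting the 5 varves not captured gives 13047 − 5 = 13042 varves in the record.

13042 varves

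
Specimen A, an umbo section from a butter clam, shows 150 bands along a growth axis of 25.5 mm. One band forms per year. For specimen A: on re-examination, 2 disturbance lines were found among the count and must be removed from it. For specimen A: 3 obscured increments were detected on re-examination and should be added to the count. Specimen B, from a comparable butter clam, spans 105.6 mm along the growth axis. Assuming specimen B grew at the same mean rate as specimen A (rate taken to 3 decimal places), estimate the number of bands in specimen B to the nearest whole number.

Specimen A: adjusted count: 150 − 2 + 3 = 151 bands.
A: Mean rate = 25.5 mm / 151 years ≈ 0.169 mm/yr.
For B, 105.6 / 0.169 = 624.85 years ≈ 625 bands.

625 bands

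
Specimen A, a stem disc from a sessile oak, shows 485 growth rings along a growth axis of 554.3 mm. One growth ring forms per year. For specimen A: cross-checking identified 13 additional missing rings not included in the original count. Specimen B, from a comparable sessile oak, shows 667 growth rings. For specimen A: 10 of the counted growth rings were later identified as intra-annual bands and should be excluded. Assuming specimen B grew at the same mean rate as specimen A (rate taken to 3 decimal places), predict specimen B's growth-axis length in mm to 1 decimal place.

757.7 mm

Specimen A: adjusted count: 485 − 10 + 13 = 488 growth rings.
A: Mean rate = 554.3 mm / 488 years ≈ 1.136 mm/year.
Length of B = 1.136 × 667 = 757.7 mm.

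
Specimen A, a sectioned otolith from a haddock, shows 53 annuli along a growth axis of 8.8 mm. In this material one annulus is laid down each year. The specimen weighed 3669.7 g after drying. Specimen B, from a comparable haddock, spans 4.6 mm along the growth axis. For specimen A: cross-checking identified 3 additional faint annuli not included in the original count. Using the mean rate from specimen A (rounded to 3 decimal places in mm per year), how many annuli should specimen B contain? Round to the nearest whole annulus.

Specimen A: correcting the raw count gives 53 + 3 = 56 true annuli.
A: 8.8 mm over 56 years gives 8.8 / 56 ≈ 0.157 mm/year.
For B, 4.6 / 0.157 = 29.30 years ≈ 29 annuli.

29 annuli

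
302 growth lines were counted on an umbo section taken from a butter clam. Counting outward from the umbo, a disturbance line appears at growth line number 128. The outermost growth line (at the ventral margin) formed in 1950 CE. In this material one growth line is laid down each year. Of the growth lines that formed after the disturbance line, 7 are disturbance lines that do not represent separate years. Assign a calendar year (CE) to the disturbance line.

Between growth line 128 and the ventral margin there are 302 − 128 = 174 growth lines.
174 − 7 false = 167 true growth lines after the disturbance line.
Counting back 167 years from 1950 CE places the disturbance line in 1950 − 167 = 1783 CE.

1783 CE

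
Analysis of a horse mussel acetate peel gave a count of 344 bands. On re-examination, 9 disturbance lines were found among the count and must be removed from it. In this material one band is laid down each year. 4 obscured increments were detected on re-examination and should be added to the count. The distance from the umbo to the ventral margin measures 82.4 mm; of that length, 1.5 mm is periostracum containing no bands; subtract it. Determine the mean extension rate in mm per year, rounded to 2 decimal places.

True band count = 344 − 9 + 4 = 339.
Net length = 82.4 − 1.5 = 80.9 mm.
Extension rate ≈ 80.9 / 339 = 0.24 mm per year.

0.24 mm per year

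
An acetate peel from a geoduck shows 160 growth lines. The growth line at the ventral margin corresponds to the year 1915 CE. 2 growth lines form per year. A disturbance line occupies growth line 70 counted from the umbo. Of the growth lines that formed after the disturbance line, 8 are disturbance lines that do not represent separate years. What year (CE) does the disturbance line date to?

1874 CE

160 − 70 = 90 growth lines lie beyond the disturbance line toward the ventral margin.
Excluding 8 false growth lines: 90 − 8 = 82.
With 2 growth lines per year, 82 / 2 = 41 years.
1915 − 41 = 1874 CE.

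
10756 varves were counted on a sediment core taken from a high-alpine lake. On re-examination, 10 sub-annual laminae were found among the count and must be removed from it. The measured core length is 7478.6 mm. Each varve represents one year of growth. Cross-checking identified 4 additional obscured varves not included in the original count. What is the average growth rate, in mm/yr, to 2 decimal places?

True varve count = 10756 − 10 + 4 = 10750.
Extension rate ≈ 7478.6 / 10750 = 0.70 mm/yr.

0.70 mm/yr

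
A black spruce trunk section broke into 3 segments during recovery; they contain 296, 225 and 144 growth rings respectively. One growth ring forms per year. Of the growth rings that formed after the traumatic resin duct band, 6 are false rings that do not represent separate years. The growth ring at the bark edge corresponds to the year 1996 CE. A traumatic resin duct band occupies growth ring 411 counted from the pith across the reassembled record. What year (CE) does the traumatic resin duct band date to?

1748 CE

Total growth rings = 296 + 225 + 144 = 665.
Between growth ring 411 and the bark edge there are 665 − 411 = 254 growth rings.
Removing the 6 false growth rings leaves 254 − 6 = 248 true growth rings beyond the traumatic resin duct band.
Counting back 248 years from 1996 CE places the traumatic resin duct band in 1996 − 248 = 1748 CE.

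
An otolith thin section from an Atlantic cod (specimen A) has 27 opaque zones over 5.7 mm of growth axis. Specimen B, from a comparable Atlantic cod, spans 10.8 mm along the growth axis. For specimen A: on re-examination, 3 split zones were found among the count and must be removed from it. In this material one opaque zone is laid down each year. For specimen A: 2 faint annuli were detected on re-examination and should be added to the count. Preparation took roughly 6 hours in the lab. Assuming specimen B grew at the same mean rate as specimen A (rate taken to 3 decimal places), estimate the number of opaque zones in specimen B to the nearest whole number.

49 opaque zones

Specimen A: true opaque zone count = 27 − 3 + 2 = 26.
A: Mean rate = 5.7 mm / 26 years ≈ 0.219 mm/year.
Specimen B: 10.8 mm / 0.219 mm per year = 49.32 years ≈ 49 opaque zones.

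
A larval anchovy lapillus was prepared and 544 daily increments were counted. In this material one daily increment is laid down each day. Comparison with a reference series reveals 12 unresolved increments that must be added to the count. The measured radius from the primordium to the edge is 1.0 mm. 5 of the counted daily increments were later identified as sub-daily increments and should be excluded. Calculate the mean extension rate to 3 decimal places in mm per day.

Correcting the raw count gives 544 − 5 + 12 = 551 true daily increments.
1.0 mm over 551 days gives 1.0 / 551 ≈ 0.002 mm per day.

0.002 mm per day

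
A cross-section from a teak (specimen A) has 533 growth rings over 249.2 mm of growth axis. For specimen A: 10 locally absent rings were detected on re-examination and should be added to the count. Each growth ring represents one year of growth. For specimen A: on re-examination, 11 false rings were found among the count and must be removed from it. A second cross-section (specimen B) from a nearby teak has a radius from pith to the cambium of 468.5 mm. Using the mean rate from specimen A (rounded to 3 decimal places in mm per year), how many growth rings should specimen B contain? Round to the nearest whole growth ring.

Specimen A: adjusted count: 533 − 11 + 10 = 532 growth rings.
A: 249.2 mm over 532 years gives 249.2 / 532 ≈ 0.468 mm/yr.
For B, 468.5 / 0.468 = 1001.07 years ≈ 1001 growth rings.

1001 growth rings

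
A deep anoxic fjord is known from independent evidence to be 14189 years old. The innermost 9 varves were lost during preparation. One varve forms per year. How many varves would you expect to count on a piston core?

14180 varves

Expected varves over 14189 years: 14189.
Subtracting the 9 varves not captured gives 14189 − 9 = 14180 varves in the record.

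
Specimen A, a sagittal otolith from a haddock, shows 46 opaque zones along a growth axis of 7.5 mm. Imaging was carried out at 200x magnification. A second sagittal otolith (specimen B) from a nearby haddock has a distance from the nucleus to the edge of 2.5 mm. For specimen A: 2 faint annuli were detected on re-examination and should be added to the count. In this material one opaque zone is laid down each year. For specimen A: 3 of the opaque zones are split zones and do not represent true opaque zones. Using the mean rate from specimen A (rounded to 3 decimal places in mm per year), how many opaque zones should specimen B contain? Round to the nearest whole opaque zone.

Specimen A: true opaque zone count = 46 − 3 + 2 = 45.
A: Mean rate = 7.5 mm / 45 years ≈ 0.167 mm/yr.
For B, 2.5 / 0.167 = 14.97 years ≈ 15 opaque zones.

15 opaque zones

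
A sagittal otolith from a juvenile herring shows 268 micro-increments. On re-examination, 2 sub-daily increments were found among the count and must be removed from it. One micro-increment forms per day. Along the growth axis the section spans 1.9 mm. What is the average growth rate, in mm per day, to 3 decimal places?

True micro-increment count = 268 − 2 = 266.
1.9 mm over 266 days gives 1.9 / 266 ≈ 0.007 mm per day.

0.007 mm per day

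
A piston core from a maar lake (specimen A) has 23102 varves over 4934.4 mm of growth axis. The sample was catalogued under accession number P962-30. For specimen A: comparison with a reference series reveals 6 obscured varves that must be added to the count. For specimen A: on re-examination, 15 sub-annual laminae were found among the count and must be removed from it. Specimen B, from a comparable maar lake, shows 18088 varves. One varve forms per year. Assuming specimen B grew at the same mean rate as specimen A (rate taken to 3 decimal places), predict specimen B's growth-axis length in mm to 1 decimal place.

3870.8 mm

Specimen A: correcting the raw count gives 23102 − 15 + 6 = 23093 true varves.
A: Mean rate = 4934.4 mm / 23093 years ≈ 0.214 mm/yr.
For B, 0.214 mm/year × 18088 years = 3870.8 mm.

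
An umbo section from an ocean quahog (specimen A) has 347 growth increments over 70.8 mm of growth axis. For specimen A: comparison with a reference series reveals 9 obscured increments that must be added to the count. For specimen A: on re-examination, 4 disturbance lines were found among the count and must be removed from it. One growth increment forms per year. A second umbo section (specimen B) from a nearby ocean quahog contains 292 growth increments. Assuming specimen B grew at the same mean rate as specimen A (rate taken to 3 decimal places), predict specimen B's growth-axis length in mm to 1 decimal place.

58.7 mm

Specimen A: true growth increment count = 347 − 4 + 9 = 352.
A: 70.8 mm over 352 years gives 70.8 / 352 ≈ 0.201 mm/yr.
Length of B = 0.201 × 292 = 58.7 mm.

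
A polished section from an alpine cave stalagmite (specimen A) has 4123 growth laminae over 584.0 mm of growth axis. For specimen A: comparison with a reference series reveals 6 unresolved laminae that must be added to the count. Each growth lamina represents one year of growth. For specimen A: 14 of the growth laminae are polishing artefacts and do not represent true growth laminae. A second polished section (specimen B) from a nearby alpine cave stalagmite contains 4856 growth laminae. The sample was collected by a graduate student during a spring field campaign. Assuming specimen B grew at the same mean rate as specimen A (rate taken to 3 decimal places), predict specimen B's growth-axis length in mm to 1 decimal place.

Specimen A: adjusted count: 4123 − 14 + 6 = 4115 growth laminae.
A: Mean rate = 584.0 mm / 4115 years ≈ 0.142 mm/yr.
B's length ≈ 0.142 × 4856 = 689.6 mm.

689.6 mm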